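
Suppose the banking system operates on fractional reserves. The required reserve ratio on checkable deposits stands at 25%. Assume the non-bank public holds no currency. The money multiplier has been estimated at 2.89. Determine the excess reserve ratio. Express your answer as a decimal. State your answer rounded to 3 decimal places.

0.096

Using m = 2.89. Since m = (1 + c)/(c + rr + e), the denominator satisfies c + rr + e = (1 + c)/m = (1 + 0) / 2.89 ≈ 0.346021.
With c = 0 and rr = 0.25, the excess reserve ratio is 0.346021 − 0 − 0.25 = 0.096021.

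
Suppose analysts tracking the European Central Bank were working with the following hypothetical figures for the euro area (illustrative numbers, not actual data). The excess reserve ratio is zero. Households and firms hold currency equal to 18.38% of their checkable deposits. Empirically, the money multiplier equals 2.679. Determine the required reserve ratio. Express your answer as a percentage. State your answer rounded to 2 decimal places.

25.81%

Using m = 2.679. Since m = (1 + c)/(c + rr + e), the denominator satisfies c + rr + e = (1 + c)/m = (1 + 0.1838) / 2.679 ≈ 0.441881.
With c = 0.1838 and e = 0, the required reserve ratio is 0.441881 − 0.1838 − 0 = 0.258081.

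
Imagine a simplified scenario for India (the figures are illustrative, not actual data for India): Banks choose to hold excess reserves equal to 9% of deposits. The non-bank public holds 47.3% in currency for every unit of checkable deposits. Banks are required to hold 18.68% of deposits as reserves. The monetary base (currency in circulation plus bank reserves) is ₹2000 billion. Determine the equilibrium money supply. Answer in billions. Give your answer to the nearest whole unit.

The money multiplier is m = (1 + c) / (rr + e + c) = (1 + 0.473) / (0.1868 + 0.09 + 0.473) ≈ 1.96452.
So M = m × MB = 1.96452 × 2000 = 3929.04 billion.

₹3929 billion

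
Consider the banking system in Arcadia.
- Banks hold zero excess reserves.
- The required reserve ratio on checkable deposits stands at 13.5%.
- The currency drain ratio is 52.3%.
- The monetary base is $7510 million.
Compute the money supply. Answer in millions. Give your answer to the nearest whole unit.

$17383 million

The money multiplier is m = (1 + c) / (rr + c) = (1 + 0.523) / (0.135 + 0.523) ≈ 2.31459.
So M = m × MB = 2.31459 × 7510 = 17382.5709 million.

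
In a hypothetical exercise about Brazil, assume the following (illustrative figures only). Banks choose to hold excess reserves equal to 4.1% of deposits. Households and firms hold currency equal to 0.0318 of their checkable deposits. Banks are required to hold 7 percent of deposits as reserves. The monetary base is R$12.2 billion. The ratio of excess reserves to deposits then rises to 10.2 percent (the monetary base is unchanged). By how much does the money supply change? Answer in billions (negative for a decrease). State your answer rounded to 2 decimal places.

-26.38 billion

Initially m₁ = (1 + 0.0318) / (0.07 + 0.041 + 0.0318) ≈ 7.22549, so M₁ = 7.22549 × 12.2 ≈ 88.151 billion.
After the change m₂ = (1 + 0.0318) / (0.07 + 0.102 + 0.0318) ≈ 5.06281, so M₂ = 5.06281 × 12.2 ≈ 61.7663 billion.
ΔM = M₂ − M₁ = 61.7663 − 88.151 = -26.3847 billion.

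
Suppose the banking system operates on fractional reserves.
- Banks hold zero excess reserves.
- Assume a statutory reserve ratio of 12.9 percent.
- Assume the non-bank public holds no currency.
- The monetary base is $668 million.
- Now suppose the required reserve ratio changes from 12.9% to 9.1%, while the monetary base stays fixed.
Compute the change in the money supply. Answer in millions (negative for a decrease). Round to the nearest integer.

$2162 million

Initially m₁ = 1 / (0.129) ≈ 7.7519, so M₁ = 7.7519 × 668 = 5178.2692 million.
After the change m₂ = 1 / (0.091) ≈ 10.9890, so M₂ = 10.9890 × 668 = 7340.652 million.
ΔM = M₂ − M₁ = 7340.652 − 5178.2692 = 2162.3828 million.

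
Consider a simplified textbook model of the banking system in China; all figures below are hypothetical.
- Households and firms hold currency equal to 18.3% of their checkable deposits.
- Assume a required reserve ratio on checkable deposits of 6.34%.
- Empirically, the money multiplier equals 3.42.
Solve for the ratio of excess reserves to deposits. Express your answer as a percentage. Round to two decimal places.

Using m = 3.42. Since m = (1 + c)/(c + rr + e), the denominator satisfies c + rr + e = (1 + c)/m = (1 + 0.183) / 3.42 ≈ 0.345906.
With c = 0.183 and rr = 0.0634, the ratio of excess reserves to deposits is 0.345906 − 0.183 − 0.0634 = 0.099506.

9.95%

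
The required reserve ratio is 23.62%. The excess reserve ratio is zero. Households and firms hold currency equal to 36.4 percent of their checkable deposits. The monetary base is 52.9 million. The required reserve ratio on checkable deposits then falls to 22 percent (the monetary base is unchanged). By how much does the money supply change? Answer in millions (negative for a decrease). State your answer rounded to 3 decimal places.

3.335 million

Initially m₁ = (1 + 0.364) / (0.2362 + 0.364) ≈ 2.272576, so M₁ = 2.272576 × 52.9 ≈ 120.2193 million.
After the change m₂ = (1 + 0.364) / (0.22 + 0.364) ≈ 2.335616, so M₂ = 2.335616 × 52.9 ≈ 123.5541 million.
ΔM = M₂ − M₁ = 123.5541 − 120.2193 = 3.3348 million.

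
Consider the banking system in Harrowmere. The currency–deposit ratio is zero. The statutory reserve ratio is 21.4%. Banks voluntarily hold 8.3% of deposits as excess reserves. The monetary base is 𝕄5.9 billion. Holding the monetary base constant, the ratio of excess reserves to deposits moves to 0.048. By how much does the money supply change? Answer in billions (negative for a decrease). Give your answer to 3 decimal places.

𝕄2.654 billion

Initially m₁ = 1 / (0.214 + 0.083) ≈ 3.36700, so M₁ = 3.36700 × 5.9 = 19.8653 billion.
After the change m₂ = 1 / (0.214 + 0.048) ≈ 3.81679, so M₂ = 3.81679 × 5.9 ≈ 22.5191 billion.
ΔM = M₂ − M₁ = 22.5191 − 19.8653 = 2.6538 billion.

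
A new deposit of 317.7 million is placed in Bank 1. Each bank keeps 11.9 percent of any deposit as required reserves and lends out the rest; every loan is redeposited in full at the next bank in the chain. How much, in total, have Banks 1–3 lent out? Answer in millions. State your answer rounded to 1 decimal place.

Bank i lends (1 − rr)^i of the original deposit: Bank 1 lends 317.7·0.8810 = 279.8937, Bank 2 lends 317.7·0.8810² ≈ 246.5863, and so on.
Summing a geometric series: total = 317.7·[0.8810·(1 − 0.8810^3) / (1 − 0.8810)] ≈ 743.7226 million.

743.7 million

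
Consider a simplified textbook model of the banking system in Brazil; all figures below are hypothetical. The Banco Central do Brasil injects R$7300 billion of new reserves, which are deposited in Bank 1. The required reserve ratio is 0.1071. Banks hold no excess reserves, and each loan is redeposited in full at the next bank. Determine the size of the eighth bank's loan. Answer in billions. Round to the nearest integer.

R$2949 billion

Each bank lends a fraction (1 − rr) = 0.8929 of the deposit it receives, so Bank 8 receives 7300·0.8929^7 and lends 7300·0.8929^8 ≈ 2949.4799 billion.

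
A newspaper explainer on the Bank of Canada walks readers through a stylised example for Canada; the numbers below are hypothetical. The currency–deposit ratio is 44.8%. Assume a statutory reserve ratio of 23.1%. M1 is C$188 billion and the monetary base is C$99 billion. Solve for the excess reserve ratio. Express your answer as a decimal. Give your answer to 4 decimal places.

Using m = M/MB = 188/99 ≈ 1.898990. Since m = (1 + c)/(c + rr + e), the denominator satisfies c + rr + e = (1 + c)/m = (1 + 0.448) / 1.898990 ≈ 0.762511.
With c = 0.448 and rr = 0.231, the excess reserve ratio is 0.762511 − 0.448 − 0.231 = 0.083511.

0.0835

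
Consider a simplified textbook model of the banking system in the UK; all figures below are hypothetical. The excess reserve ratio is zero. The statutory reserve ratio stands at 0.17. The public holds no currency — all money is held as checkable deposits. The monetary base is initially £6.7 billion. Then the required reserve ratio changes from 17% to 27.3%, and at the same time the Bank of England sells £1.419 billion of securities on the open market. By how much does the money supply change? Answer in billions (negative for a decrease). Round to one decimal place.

-20.1 billion

Before: m₁ = 1 / (0.17) ≈ 5.8824, MB₁ = 6.7, so M₁ = 5.8824 × 6.7 ≈ 39.4121 billion.
After: m₂ = 1 / (0.273) ≈ 3.6630, MB₂ = 6.7 − 1.419 = 5.281, so M₂ = 3.6630 × 5.281 ≈ 19.3443 billion.
ΔM = M₂ − M₁ = 19.3443 − 39.4121 = -20.0678 billion.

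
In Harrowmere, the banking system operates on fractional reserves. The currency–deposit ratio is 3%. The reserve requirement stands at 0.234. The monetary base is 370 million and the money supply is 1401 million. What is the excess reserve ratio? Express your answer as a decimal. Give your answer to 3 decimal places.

Using m = M/MB = 1401/370 ≈ 3.786486. Since m = (1 + c)/(c + rr + e), the denominator satisfies c + rr + e = (1 + c)/m = (1 + 0.03) / 3.786486 ≈ 0.272020.
With c = 0.03 and rr = 0.234, the excess reserve ratio is 0.272020 − 0.03 − 0.234 = 0.00802.

0.008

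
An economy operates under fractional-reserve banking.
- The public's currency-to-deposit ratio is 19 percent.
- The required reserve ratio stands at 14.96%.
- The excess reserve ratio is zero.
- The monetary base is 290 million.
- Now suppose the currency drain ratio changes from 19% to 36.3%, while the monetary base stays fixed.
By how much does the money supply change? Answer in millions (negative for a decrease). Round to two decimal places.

Initially m₁ = (1 + 0.19) / (0.1496 + 0.19) ≈ 3.504122, so M₁ = 3.504122 × 290 ≈ 1016.1954 million.
After the change m₂ = (1 + 0.363) / (0.1496 + 0.363) ≈ 2.658993, so M₂ = 2.658993 × 290 ≈ 771.108 million.
ΔM = M₂ − M₁ = 771.108 − 1016.1954 = -245.0874 million.

-245.09 million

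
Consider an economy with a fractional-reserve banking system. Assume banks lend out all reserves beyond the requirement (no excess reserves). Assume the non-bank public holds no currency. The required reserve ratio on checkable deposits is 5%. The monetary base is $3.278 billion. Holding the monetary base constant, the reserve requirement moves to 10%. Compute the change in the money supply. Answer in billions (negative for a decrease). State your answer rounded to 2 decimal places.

-32.78 billion

Initially m₁ = 1 / (0.05) = 20, so M₁ = 20 × 3.278 = 65.56 billion.
After the change m₂ = 1 / (0.1) = 10, so M₂ = 10 × 3.278 = 32.78 billion.
ΔM = M₂ − M₁ = 32.78 − 65.56 = -32.78 billion.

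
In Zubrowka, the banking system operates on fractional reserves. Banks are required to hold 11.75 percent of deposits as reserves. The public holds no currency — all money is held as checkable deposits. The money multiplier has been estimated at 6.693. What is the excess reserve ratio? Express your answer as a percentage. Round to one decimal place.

3.2%

Using m = 6.693. Since m = (1 + c)/(c + rr + e), the denominator satisfies c + rr + e = (1 + c)/m = (1 + 0) / 6.693 ≈ 0.149410.
With c = 0 and rr = 0.1175, the excess reserve ratio is 0.149410 − 0 − 0.1175 = 0.03191.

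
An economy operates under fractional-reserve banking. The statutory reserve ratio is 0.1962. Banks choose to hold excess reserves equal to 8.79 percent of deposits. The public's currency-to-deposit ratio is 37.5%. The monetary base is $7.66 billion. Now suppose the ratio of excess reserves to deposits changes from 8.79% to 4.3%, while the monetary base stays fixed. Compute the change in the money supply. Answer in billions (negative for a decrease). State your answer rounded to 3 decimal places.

Initially m₁ = (1 + 0.375) / (0.1962 + 0.0879 + 0.375) ≈ 2.08618, so M₁ = 2.08618 × 7.66 ≈ 15.9801 billion.
After the change m₂ = (1 + 0.375) / (0.1962 + 0.043 + 0.375) ≈ 2.23868, so M₂ = 2.23868 × 7.66 ≈ 17.1483 billion.
ΔM = M₂ − M₁ = 17.1483 − 15.9801 = 1.1682 billion.

$1.168 billion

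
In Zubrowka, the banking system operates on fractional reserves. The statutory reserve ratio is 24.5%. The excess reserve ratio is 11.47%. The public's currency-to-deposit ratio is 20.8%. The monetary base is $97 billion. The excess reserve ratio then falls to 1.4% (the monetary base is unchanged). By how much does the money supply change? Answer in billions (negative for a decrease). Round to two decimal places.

$44.51 billion

Initially m₁ = (1 + 0.208) / (0.245 + 0.1147 + 0.208) ≈ 2.12788, so M₁ = 2.12788 × 97 ≈ 206.4044 billion.
After the change m₂ = (1 + 0.208) / (0.245 + 0.014 + 0.208) ≈ 2.58672, so M₂ = 2.58672 × 97 ≈ 250.9118 billion.
ΔM = M₂ − M₁ = 250.9118 − 206.4044 = 44.5074 billion.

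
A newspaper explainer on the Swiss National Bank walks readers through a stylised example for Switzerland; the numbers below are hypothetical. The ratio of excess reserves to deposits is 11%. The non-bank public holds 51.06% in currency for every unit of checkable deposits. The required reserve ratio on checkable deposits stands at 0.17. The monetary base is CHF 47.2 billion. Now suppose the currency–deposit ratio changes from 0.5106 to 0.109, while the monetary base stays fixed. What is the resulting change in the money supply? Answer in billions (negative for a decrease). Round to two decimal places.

Initially m₁ = (1 + 0.5106) / (0.17 + 0.11 + 0.5106) ≈ 1.91070, so M₁ = 1.91070 × 47.2 ≈ 90.185 billion.
After the change m₂ = (1 + 0.109) / (0.17 + 0.11 + 0.109) ≈ 2.85090, so M₂ = 2.85090 × 47.2 ≈ 134.5625 billion.
ΔM = M₂ − M₁ = 134.5625 − 90.185 = 44.3775 billion.

CHF 44.38 billion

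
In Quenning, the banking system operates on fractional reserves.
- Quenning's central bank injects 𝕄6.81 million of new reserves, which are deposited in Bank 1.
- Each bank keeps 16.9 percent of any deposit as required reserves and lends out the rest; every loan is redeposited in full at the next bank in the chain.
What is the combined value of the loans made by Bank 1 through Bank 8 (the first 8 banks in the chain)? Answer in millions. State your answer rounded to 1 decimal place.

Bank i lends (1 − rr)^i of the original deposit: Bank 1 lends 6.81·0.8310 ≈ 5.6591, Bank 2 lends 6.81·0.8310² ≈ 4.7027, and so on.
Summing a geometric series: total = 6.81·[0.8310·(1 − 0.8310^8) / (1 − 0.8310)] ≈ 25.8709 million.

𝕄25.9 million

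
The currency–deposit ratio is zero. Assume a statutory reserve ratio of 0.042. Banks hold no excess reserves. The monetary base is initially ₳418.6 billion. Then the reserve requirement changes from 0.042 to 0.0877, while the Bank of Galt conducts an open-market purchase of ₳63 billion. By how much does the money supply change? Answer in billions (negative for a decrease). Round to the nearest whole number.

Before: m₁ = 1 / (0.042) ≈ 23.8095, MB₁ = 418.6, so M₁ = 23.8095 × 418.6 = 9966.6567 billion.
After: m₂ = 1 / (0.0877) ≈ 11.4025, MB₂ = 418.6 + 63 = 481.6, so M₂ = 11.4025 × 481.6 = 5491.444 billion.
ΔM = M₂ − M₁ = 5491.444 − 9966.6567 = -4475.2127 billion.

-4475 billion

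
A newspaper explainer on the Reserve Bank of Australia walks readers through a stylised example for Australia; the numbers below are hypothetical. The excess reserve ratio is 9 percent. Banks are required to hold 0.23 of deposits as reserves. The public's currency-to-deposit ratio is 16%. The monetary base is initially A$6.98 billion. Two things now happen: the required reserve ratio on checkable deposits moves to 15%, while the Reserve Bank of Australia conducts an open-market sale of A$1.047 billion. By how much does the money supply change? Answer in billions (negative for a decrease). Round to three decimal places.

A$0.337 billion

Before: m₁ = (1 + 0.16) / (0.23 + 0.09 + 0.16) ≈ 2.41667, MB₁ = 6.98, so M₁ = 2.41667 × 6.98 ≈ 16.8684 billion.
After: m₂ = (1 + 0.16) / (0.15 + 0.09 + 0.16) = 2.9, MB₂ = 6.98 − 1.047 = 5.933, so M₂ = 2.9 × 5.933 = 17.2057 billion.
ΔM = M₂ − M₁ = 17.2057 − 16.8684 = 0.3373 billion.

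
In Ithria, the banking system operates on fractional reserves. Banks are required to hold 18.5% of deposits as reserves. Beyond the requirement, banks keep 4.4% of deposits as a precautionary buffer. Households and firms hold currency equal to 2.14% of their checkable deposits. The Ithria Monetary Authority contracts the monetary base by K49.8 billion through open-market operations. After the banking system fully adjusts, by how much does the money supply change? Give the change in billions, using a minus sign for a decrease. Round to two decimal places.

The money multiplier is m = (1 + c) / (rr + e + c) = (1 + 0.0214) / (0.185 + 0.044 + 0.0214) ≈ 4.07907.
The sale removes 49.8 billion of base, so ΔM = m × ΔMB = 4.07907 × (−49.8) ≈ -203.1377 billion.

-203.14 billion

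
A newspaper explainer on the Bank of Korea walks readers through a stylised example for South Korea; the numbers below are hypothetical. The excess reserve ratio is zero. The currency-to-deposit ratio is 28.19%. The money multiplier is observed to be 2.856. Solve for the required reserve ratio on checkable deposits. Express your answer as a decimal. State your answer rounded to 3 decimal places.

Using m = 2.856. Since m = (1 + c)/(c + rr + e), the denominator satisfies c + rr + e = (1 + c)/m = (1 + 0.2819) / 2.856 ≈ 0.448845.
With c = 0.2819 and e = 0, the required reserve ratio on checkable deposits is 0.448845 − 0.2819 − 0 = 0.166945.

0.167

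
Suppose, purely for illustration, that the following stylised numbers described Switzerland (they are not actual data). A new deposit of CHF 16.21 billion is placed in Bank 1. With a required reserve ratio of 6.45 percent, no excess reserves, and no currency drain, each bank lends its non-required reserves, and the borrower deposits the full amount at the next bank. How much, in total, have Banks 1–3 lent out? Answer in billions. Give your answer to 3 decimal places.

CHF 42.622 billion

Bank i lends (1 − rr)^i of the original deposit: Bank 1 lends 16.21·0.9355 ≈ 15.1645, Bank 2 lends 16.21·0.9355² ≈ 14.1863, and so on.
Summing a geometric series: total = 16.21·[0.9355·(1 − 0.9355^3) / (1 − 0.9355)] ≈ 42.6221 billion.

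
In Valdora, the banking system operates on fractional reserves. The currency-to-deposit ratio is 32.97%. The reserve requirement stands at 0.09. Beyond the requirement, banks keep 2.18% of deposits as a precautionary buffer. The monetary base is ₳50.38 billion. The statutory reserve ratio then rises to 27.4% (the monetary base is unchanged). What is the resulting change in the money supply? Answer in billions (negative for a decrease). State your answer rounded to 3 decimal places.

-44.635 billion

Initially m₁ = (1 + 0.3297) / (0.09 + 0.0218 + 0.3297) ≈ 3.011778, so M₁ = 3.011778 × 50.38 ≈ 151.7334 billion.
After the change m₂ = (1 + 0.3297) / (0.274 + 0.0218 + 0.3297) ≈ 2.125819, so M₂ = 2.125819 × 50.38 ≈ 107.0988 billion.
ΔM = M₂ − M₁ = 107.0988 − 151.7334 = -44.6346 billion.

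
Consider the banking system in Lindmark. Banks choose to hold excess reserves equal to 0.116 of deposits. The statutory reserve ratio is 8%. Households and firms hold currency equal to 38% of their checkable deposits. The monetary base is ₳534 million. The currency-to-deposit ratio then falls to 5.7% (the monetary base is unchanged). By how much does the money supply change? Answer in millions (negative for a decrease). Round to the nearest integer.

Initially m₁ = (1 + 0.38) / (0.08 + 0.116 + 0.38) ≈ 2.3958, so M₁ = 2.3958 × 534 = 1279.3572 million.
After the change m₂ = (1 + 0.057) / (0.08 + 0.116 + 0.057) ≈ 4.1779, so M₂ = 4.1779 × 534 = 2230.9986 million.
ΔM = M₂ − M₁ = 2230.9986 − 1279.3572 = 951.6414 million.

₳952 million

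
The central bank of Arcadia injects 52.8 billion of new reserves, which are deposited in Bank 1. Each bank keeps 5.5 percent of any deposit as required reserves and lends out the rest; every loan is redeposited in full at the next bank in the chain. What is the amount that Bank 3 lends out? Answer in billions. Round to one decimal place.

44.6 billion

Each bank lends a fraction (1 − rr) = 0.9450 of the deposit it receives, so Bank 3 receives 52.8·0.9450^2 and lends 52.8·0.9450^3 ≈ 44.5584 billion.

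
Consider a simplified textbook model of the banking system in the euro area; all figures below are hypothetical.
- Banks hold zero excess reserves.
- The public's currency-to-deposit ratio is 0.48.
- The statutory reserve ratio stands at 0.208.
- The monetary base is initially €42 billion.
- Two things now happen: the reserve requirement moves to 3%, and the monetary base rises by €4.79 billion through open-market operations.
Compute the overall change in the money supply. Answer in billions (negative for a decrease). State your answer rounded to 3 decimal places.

Before: m₁ = (1 + 0.48) / (0.208 + 0.48) ≈ 2.151163, MB₁ = 42, so M₁ = 2.151163 × 42 ≈ 90.3488 billion.
After: m₂ = (1 + 0.48) / (0.03 + 0.48) ≈ 2.901961, MB₂ = 42 + 4.79 = 46.79, so M₂ = 2.901961 × 46.79 ≈ 135.7828 billion.
ΔM = M₂ − M₁ = 135.7828 − 90.3488 = 45.434 billion.

€45.434 billion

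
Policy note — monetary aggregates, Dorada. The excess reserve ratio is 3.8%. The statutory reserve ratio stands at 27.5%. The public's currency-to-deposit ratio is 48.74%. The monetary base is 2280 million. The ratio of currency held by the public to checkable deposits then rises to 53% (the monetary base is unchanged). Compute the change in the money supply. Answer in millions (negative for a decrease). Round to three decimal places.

-98.893 million

Initially m₁ = (1 + 0.4874) / (0.275 + 0.038 + 0.4874) ≈ 1.8583208, so M₁ = 1.8583208 × 2280 ≈ 4236.9714 million.
After the change m₂ = (1 + 0.53) / (0.275 + 0.038 + 0.53) ≈ 1.8149466, so M₂ = 1.8149466 × 2280 ≈ 4138.0782 million.
ΔM = M₂ − M₁ = 4138.0782 − 4236.9714 = -98.8932 million.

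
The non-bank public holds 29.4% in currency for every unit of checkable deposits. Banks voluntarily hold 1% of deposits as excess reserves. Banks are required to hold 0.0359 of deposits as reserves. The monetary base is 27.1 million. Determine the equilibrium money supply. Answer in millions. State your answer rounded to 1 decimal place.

The money multiplier is m = (1 + c) / (rr + e + c) = (1 + 0.294) / (0.0359 + 0.01 + 0.294) ≈ 3.8070.
So M = m × MB = 3.8070 × 27.1 = 103.1697 million.

103.2 million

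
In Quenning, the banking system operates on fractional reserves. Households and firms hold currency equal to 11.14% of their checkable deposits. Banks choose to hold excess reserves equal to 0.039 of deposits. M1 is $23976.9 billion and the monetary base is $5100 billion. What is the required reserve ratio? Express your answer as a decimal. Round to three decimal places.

0.086

Using m = M/MB = 23976.9/5100 ≈ 4.701353. Since m = (1 + c)/(c + rr + e), the denominator satisfies c + rr + e = (1 + c)/m = (1 + 0.1114) / 4.701353 ≈ 0.236400.
With c = 0.1114 and e = 0.039, the required reserve ratio is 0.236400 − 0.1114 − 0.039 = 0.086.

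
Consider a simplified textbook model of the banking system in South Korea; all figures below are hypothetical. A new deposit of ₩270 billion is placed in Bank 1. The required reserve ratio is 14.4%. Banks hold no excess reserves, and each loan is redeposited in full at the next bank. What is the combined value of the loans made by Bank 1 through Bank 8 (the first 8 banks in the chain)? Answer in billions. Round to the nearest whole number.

₩1142 billion

Bank i lends (1 − rr)^i of the original deposit: Bank 1 lends 270·0.8560 = 231.1200, Bank 2 lends 270·0.8560² ≈ 197.8387, and so on.
Summing a geometric series: total = 270·[0.8560·(1 − 0.8560^8) / (1 − 0.8560)] ≈ 1142.3366 billion.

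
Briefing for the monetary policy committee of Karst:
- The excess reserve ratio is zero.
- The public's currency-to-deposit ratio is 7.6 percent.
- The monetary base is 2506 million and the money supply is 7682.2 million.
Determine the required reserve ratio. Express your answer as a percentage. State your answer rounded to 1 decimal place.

27.5%

Using m = M/MB = 7682.2/2506 ≈ 3.065523. Since m = (1 + c)/(c + rr + e), the denominator satisfies c + rr + e = (1 + c)/m = (1 + 0.076) / 3.065523 ≈ 0.351000.
With c = 0.076 and e = 0, the required reserve ratio is 0.351000 − 0.076 − 0 = 0.275.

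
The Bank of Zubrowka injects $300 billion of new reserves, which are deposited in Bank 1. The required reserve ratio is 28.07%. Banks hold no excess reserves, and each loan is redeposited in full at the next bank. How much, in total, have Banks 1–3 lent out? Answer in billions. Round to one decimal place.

$482.7 billion

Bank i lends (1 − rr)^i of the original deposit: Bank 1 lends 300·0.7193 = 215.7900, Bank 2 lends 300·0.7193² ≈ 155.2177, and so on.
Summing a geometric series: total = 300·[0.7193·(1 − 0.7193^3) / (1 − 0.7193)] ≈ 482.6559 billion.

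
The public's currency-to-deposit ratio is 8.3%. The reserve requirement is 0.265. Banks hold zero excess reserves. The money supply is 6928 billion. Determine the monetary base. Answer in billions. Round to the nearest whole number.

2226 billion

The money multiplier is m = (1 + c) / (rr + c) = (1 + 0.083) / (0.265 + 0.083) ≈ 3.11207.
MB = M / m = 6928 / 3.11207 ≈ 2226.171 billion.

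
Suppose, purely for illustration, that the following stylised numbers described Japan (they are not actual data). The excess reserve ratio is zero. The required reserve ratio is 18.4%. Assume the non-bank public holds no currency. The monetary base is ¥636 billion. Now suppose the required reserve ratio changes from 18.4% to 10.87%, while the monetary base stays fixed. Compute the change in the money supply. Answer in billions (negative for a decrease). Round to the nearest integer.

¥2394 billion

Initially m₁ = 1 / (0.184) ≈ 5.4348, so M₁ = 5.4348 × 636 = 3456.5328 billion.
After the change m₂ = 1 / (0.1087) ≈ 9.1996, so M₂ = 9.1996 × 636 = 5850.9456 billion.
ΔM = M₂ − M₁ = 5850.9456 − 3456.5328 = 2394.4128 billion.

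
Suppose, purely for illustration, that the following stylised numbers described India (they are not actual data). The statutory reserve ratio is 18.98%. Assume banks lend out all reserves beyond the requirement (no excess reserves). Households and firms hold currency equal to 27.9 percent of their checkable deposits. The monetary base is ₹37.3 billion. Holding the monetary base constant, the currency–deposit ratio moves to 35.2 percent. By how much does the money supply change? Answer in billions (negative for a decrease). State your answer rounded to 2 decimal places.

-8.69 billion

Initially m₁ = (1 + 0.279) / (0.1898 + 0.279) ≈ 2.72824, so M₁ = 2.72824 × 37.3 ≈ 101.7634 billion.
After the change m₂ = (1 + 0.352) / (0.1898 + 0.352) ≈ 2.49539, so M₂ = 2.49539 × 37.3 ≈ 93.078 billion.
ΔM = M₂ − M₁ = 93.078 − 101.7634 = -8.6854 billion.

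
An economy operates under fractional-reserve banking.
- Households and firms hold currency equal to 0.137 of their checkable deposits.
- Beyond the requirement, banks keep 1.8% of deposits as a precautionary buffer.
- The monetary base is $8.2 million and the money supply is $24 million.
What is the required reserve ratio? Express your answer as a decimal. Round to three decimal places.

Using m = M/MB = 24/8.2 ≈ 2.926829. Since m = (1 + c)/(c + rr + e), the denominator satisfies c + rr + e = (1 + c)/m = (1 + 0.137) / 2.926829 ≈ 0.388475.
With c = 0.137 and e = 0.018, the required reserve ratio is 0.388475 − 0.137 − 0.018 = 0.233475.

0.233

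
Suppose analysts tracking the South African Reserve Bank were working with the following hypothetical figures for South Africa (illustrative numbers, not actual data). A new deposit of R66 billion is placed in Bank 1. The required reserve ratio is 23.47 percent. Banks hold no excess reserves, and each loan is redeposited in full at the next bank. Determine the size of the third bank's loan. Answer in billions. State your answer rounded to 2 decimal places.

Each bank lends a fraction (1 − rr) = 0.7653 of the deposit it receives, so Bank 3 receives 66·0.7653^2 and lends 66·0.7653^3 ≈ 29.5828 billion.

R29.58 billion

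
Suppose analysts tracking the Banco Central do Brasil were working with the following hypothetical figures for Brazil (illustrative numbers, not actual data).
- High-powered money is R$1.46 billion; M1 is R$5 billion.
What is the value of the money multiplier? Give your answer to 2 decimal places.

3.42

The money multiplier is m = M / MB = 5 / 1.46 ≈ 3.42466.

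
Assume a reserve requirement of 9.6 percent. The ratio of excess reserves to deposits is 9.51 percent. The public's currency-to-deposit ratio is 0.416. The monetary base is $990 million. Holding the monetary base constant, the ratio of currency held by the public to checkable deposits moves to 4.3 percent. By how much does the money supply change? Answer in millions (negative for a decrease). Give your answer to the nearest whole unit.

Initially m₁ = (1 + 0.416) / (0.096 + 0.0951 + 0.416) ≈ 2.3324, so M₁ = 2.3324 × 990 = 2309.076 million.
After the change m₂ = (1 + 0.043) / (0.096 + 0.0951 + 0.043) ≈ 4.4554, so M₂ = 4.4554 × 990 = 4410.846 million.
ΔM = M₂ − M₁ = 4410.846 − 2309.076 = 2101.77 million.

$2102 million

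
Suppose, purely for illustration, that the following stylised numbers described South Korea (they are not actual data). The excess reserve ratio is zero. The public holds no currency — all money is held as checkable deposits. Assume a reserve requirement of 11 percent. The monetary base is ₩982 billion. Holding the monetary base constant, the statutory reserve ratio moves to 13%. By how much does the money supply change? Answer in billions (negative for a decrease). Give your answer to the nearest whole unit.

Initially m₁ = 1 / (0.11) ≈ 9.0909, so M₁ = 9.0909 × 982 = 8927.2638 billion.
After the change m₂ = 1 / (0.13) ≈ 7.6923, so M₂ = 7.6923 × 982 = 7553.8386 billion.
ΔM = M₂ − M₁ = 7553.8386 − 8927.2638 = -1373.4252 billion.

-1373 billion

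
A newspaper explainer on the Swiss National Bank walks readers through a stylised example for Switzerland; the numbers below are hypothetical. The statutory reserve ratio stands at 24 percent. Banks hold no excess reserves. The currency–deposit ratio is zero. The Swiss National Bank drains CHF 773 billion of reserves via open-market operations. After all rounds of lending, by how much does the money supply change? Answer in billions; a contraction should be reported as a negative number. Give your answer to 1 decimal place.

The simple money multiplier is m = 1/rr = 1/0.24 ≈ 4.16667.
An open-market sale reduces the monetary base by 773 billion, so ΔM = m × ΔMB = 4.16667 × (−773) ≈ -3220.8359 billion.

-3220.8 billion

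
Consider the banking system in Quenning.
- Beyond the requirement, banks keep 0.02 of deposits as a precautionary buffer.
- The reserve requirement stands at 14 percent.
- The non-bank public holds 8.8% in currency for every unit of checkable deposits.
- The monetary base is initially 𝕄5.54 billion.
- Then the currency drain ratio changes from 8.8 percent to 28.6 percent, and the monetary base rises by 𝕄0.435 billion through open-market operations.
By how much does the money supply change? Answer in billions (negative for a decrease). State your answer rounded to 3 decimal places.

-7.076 billion

Before: m₁ = (1 + 0.088) / (0.14 + 0.02 + 0.088) ≈ 4.38710, MB₁ = 5.54, so M₁ = 4.38710 × 5.54 ≈ 24.3045 billion.
After: m₂ = (1 + 0.286) / (0.14 + 0.02 + 0.286) ≈ 2.88341, MB₂ = 5.54 + 0.435 = 5.975, so M₂ = 2.88341 × 5.975 ≈ 17.2284 billion.
ΔM = M₂ − M₁ = 17.2284 − 24.3045 = -7.0761 billion.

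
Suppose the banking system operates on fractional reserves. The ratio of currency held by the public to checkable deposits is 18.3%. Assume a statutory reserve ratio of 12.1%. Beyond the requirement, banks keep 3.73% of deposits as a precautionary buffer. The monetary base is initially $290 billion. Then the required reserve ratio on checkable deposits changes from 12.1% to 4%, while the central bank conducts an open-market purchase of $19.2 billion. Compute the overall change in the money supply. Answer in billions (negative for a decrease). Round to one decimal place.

Before: m₁ = (1 + 0.183) / (0.121 + 0.0373 + 0.183) ≈ 3.46616, MB₁ = 290, so M₁ = 3.46616 × 290 = 1005.1864 billion.
After: m₂ = (1 + 0.183) / (0.04 + 0.0373 + 0.183) ≈ 4.54476, MB₂ = 290 + 19.2 = 309.2, so M₂ = 4.54476 × 309.2 ≈ 1405.2398 billion.
ΔM = M₂ − M₁ = 1405.2398 − 1005.1864 = 400.0534 billion.

$400.1 billion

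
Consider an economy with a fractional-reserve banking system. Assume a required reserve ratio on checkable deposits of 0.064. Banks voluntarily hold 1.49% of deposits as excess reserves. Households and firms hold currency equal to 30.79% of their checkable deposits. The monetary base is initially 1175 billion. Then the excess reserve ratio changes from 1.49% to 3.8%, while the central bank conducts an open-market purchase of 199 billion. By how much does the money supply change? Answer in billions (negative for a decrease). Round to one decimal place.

Before: m₁ = (1 + 0.3079) / (0.064 + 0.0149 + 0.3079) ≈ 3.381334, MB₁ = 1175, so M₁ = 3.381334 × 1175 ≈ 3973.0675 billion.
After: m₂ = (1 + 0.3079) / (0.064 + 0.038 + 0.3079) ≈ 3.190778, MB₂ = 1175 + 199 = 1374, so M₂ = 3.190778 × 1374 ≈ 4384.129 billion.
ΔM = M₂ − M₁ = 4384.129 − 3973.0675 = 411.0615 billion.

411.1 billion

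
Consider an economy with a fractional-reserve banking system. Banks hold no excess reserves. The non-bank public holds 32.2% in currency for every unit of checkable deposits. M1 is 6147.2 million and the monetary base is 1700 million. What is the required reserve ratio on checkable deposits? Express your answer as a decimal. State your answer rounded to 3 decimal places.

Using m = M/MB = 6147.2/1700 = 3.616000. Since m = (1 + c)/(c + rr + e), the denominator satisfies c + rr + e = (1 + c)/m = (1 + 0.322) / 3.616000 ≈ 0.365597.
With c = 0.322 and e = 0, the required reserve ratio on checkable deposits is 0.365597 − 0.322 − 0 = 0.043597.

0.044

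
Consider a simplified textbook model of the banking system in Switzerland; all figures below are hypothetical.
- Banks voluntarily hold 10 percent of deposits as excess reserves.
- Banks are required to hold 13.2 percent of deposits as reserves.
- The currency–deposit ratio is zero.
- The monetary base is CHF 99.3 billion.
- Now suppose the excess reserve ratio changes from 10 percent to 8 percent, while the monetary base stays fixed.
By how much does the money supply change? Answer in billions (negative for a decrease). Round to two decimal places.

CHF 40.38 billion

Initially m₁ = 1 / (0.132 + 0.1) ≈ 4.31034, so M₁ = 4.31034 × 99.3 ≈ 428.0168 billion.
After the change m₂ = 1 / (0.132 + 0.08) ≈ 4.71698, so M₂ = 4.71698 × 99.3 ≈ 468.3961 billion.
ΔM = M₂ − M₁ = 468.3961 − 428.0168 = 40.3793 billion.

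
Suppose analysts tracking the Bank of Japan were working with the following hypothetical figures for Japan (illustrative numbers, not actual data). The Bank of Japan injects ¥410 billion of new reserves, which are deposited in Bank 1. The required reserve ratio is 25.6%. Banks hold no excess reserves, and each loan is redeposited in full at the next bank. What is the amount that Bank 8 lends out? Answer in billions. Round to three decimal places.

¥38.492 billion

Each bank lends a fraction (1 − rr) = 0.7440 of the deposit it receives, so Bank 8 receives 410·0.7440^7 and lends 410·0.7440^8 ≈ 38.4917 billion.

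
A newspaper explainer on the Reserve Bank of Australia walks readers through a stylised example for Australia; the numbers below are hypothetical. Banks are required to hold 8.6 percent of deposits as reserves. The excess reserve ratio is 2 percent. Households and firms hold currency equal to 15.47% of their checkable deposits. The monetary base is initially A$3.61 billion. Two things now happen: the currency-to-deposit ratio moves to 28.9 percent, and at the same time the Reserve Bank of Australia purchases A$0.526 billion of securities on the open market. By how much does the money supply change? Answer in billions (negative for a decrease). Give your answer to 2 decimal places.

Before: m₁ = (1 + 0.1547) / (0.086 + 0.02 + 0.1547) ≈ 4.4292, MB₁ = 3.61, so M₁ = 4.4292 × 3.61 ≈ 15.9894 billion.
After: m₂ = (1 + 0.289) / (0.086 + 0.02 + 0.289) ≈ 3.2633, MB₂ = 3.61 + 0.526 = 4.136, so M₂ = 3.2633 × 4.136 ≈ 13.497 billion.
ΔM = M₂ − M₁ = 13.497 − 15.9894 = -2.4924 billion.

-2.49 billion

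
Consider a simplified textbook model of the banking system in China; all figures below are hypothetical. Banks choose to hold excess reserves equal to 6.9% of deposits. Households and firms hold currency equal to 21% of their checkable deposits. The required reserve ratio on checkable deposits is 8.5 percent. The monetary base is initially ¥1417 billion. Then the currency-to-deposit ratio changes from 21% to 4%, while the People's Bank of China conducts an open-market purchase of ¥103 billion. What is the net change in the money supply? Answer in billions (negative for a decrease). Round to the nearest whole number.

Before: m₁ = (1 + 0.21) / (0.085 + 0.069 + 0.21) ≈ 3.32418, MB₁ = 1417, so M₁ = 3.32418 × 1417 ≈ 4710.3631 billion.
After: m₂ = (1 + 0.04) / (0.085 + 0.069 + 0.04) ≈ 5.36082, MB₂ = 1417 + 103 = 1520, so M₂ = 5.36082 × 1520 = 8148.4464 billion.
ΔM = M₂ − M₁ = 8148.4464 − 4710.3631 = 3438.0833 billion.

¥3438 billion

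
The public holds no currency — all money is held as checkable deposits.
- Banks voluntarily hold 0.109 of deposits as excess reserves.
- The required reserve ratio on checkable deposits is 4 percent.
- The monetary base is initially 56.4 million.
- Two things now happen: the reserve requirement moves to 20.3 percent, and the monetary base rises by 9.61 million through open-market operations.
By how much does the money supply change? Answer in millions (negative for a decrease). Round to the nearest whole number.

-167 million

Before: m₁ = 1 / (0.04 + 0.109) ≈ 6.7114, MB₁ = 56.4, so M₁ = 6.7114 × 56.4 ≈ 378.523 million.
After: m₂ = 1 / (0.203 + 0.109) ≈ 3.2051, MB₂ = 56.4 + 9.61 = 66.01, so M₂ = 3.2051 × 66.01 ≈ 211.5687 million.
ΔM = M₂ − M₁ = 211.5687 − 378.523 = -166.9543 million.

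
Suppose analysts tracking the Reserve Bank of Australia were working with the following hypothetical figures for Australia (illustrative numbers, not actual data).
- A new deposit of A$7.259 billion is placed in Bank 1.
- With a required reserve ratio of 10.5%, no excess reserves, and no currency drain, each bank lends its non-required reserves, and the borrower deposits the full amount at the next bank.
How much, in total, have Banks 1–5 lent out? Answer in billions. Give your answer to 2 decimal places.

Bank i lends (1 − rr)^i of the original deposit: Bank 1 lends 7.259·0.8950 ≈ 6.4968, Bank 2 lends 7.259·0.8950² ≈ 5.8146, and so on.
Summing a geometric series: total = 7.259·[0.8950·(1 − 0.8950^5) / (1 − 0.8950)] ≈ 26.3418 billion.

A$26.34 billion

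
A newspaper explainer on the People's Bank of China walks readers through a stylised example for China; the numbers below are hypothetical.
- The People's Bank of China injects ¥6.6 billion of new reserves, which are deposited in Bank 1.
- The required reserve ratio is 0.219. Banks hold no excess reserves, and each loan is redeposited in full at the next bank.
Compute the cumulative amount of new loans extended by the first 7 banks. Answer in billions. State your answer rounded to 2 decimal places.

Bank i lends (1 − rr)^i of the original deposit: Bank 1 lends 6.6·0.7810 = 5.1546, Bank 2 lends 6.6·0.7810² ≈ 4.0257, and so on.
Summing a geometric series: total = 6.6·[0.7810·(1 − 0.7810^7) / (1 − 0.7810)] ≈ 19.3653 billion.

¥19.37 billion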